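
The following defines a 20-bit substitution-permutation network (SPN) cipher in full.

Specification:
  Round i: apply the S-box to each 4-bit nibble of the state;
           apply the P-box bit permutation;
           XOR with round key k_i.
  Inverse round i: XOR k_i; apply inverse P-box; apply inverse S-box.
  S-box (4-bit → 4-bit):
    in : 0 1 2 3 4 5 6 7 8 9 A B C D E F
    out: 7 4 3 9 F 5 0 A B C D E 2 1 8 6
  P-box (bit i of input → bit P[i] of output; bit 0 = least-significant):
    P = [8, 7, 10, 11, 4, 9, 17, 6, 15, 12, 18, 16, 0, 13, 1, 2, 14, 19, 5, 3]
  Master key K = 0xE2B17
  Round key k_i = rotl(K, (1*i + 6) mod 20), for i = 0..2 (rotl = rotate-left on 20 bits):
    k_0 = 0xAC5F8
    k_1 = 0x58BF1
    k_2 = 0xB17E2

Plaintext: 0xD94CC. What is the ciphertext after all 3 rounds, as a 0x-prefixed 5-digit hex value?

0x51EA4

s_0 = plaintext = 0xD94CC
s_1 = Round(s_0, k_0) = 0xF177E
s_2 = Round(s_1, k_1) = 0xC9193
s_3 = Round(s_2, k_2) = 0x51EA4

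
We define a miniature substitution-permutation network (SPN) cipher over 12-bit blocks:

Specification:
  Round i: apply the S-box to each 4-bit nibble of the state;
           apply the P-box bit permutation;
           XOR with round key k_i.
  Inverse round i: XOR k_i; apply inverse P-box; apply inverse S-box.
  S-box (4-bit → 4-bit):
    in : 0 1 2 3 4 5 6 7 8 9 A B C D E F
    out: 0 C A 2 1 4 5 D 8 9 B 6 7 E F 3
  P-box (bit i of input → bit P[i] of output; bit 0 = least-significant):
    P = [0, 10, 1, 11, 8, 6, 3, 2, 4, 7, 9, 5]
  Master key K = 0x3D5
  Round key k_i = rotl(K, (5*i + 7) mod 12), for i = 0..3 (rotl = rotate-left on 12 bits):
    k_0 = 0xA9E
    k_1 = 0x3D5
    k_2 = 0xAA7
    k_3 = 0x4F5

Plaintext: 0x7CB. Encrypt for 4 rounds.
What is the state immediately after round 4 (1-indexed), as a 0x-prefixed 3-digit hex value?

s_0 = plaintext = 0x7CB
s_1 = Round(s_0, k_0) = 0xDE4
s_2 = Round(s_1, k_1) = 0x038
s_3 = Round(s_2, k_2) = 0x2E7
s_4 = Round(s_3, k_3) = 0xD1A

0xD1A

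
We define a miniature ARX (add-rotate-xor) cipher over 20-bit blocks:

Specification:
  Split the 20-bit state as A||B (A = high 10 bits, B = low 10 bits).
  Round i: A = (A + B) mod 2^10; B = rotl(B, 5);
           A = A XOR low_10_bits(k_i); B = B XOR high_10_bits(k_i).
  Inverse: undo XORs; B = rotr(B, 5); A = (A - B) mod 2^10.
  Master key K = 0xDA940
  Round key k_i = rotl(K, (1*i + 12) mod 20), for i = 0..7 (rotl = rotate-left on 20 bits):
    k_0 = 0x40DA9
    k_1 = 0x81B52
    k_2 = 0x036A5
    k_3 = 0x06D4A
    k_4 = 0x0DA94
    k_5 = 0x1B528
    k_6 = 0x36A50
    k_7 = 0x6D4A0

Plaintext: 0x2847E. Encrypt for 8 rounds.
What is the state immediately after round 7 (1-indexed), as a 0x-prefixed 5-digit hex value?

0x81432

s_0 = plaintext = 0x2847E
s_1 = Round(s_0, k_0) = 0x2DAC0
s_2 = Round(s_1, k_1) = 0x09210
s_3 = Round(s_2, k_2) = 0x2461D
s_4 = Round(s_3, k_3) = 0xF93AB
s_5 = Round(s_4, k_4) = 0x46D4B
s_6 = Round(s_5, k_5) = 0xD3907
s_7 = Round(s_6, k_6) = 0x81432
s_8 = Round(s_7, k_7) = 0xA5FF4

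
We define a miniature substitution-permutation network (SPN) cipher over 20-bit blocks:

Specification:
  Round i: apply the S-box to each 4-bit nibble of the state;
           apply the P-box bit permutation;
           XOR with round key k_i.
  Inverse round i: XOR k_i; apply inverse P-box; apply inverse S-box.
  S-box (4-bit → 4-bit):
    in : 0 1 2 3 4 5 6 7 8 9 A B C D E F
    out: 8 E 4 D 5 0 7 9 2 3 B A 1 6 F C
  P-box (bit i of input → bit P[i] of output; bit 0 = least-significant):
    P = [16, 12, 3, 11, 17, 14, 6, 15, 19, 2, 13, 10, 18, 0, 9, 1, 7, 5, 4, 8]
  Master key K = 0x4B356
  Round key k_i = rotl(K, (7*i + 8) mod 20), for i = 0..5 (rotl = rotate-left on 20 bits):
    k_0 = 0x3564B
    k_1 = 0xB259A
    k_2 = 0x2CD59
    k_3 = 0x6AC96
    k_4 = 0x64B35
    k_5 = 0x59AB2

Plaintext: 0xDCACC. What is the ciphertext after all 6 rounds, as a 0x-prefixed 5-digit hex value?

s_0 = plaintext = 0xDCACC
s_1 = Round(s_0, k_0) = 0xC527F
s_2 = Round(s_1, k_1) = 0x98D12
s_3 = Round(s_2, k_2) = 0x22DB4
s_4 = Round(s_3, k_3) = 0x74E8A
s_5 = Round(s_4, k_4) = 0xB34B1
s_6 = Round(s_5, k_5) = 0x96198

0x96198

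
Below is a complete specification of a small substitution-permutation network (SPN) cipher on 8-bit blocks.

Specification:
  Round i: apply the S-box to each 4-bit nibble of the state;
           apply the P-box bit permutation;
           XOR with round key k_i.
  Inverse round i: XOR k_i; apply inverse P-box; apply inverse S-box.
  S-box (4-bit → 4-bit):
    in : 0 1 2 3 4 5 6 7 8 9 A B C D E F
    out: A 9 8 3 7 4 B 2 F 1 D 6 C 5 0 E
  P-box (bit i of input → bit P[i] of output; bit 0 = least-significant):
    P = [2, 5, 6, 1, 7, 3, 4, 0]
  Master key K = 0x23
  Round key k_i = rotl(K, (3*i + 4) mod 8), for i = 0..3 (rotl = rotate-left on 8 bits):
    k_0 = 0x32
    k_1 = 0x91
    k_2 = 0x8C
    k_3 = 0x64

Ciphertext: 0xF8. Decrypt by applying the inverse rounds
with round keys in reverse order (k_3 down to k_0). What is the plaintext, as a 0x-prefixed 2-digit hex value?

0x02

s_0 = ciphertext = 0xF8
s_1 = InvRound(s_0, k_3) = 0x49
s_2 = InvRound(s_1, k_2) = 0x1D
s_3 = InvRound(s_2, k_1) = 0x39
s_4 = InvRound(s_3, k_0) = 0x02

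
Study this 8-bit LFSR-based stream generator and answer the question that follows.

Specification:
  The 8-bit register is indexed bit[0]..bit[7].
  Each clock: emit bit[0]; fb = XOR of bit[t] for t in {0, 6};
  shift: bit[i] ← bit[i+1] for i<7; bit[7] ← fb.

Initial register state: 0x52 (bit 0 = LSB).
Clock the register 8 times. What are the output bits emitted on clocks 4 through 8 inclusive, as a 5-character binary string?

01010

reg_0 = 0x52
clock 1: out=0, reg = 0xA9
clock 2: out=1, reg = 0xD4
clock 3: out=0, reg = 0xEA
clock 4: out=0, reg = 0xF5
clock 5: out=1, reg = 0x7A
clock 6: out=0, reg = 0xBD
clock 7: out=1, reg = 0xDE
clock 8: out=0, reg = 0xEF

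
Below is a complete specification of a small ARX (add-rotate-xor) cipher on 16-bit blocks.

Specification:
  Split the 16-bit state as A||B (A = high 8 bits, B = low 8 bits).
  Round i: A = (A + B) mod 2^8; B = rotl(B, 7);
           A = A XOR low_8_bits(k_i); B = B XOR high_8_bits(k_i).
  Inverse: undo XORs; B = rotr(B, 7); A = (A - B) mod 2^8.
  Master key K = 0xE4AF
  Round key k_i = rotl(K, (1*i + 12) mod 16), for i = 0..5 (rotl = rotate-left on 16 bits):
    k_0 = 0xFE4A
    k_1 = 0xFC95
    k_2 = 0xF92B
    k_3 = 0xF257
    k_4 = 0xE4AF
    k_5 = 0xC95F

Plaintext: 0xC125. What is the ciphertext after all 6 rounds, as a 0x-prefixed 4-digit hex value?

0x0194

s_0 = plaintext = 0xC125
s_1 = Round(s_0, k_0) = 0xAC6C
s_2 = Round(s_1, k_1) = 0x8DCA
s_3 = Round(s_2, k_2) = 0x7C9C
s_4 = Round(s_3, k_3) = 0x4FBC
s_5 = Round(s_4, k_4) = 0xA4BA
s_6 = Round(s_5, k_5) = 0x0194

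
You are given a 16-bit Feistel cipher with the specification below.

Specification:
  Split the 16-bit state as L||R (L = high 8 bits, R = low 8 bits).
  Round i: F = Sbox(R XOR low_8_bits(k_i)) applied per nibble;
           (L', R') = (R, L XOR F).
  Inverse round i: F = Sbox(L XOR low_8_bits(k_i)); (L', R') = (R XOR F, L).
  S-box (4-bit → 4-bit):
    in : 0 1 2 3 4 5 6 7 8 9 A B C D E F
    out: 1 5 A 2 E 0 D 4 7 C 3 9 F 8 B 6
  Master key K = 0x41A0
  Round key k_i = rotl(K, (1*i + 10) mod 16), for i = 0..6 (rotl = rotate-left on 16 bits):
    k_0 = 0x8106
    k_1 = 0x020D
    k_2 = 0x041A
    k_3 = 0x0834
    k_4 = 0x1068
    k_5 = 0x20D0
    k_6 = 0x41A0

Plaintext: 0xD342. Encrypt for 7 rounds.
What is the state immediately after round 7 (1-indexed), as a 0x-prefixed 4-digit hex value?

s_0 = plaintext = 0xD342
s_1 = Round(s_0, k_0) = 0x423D
s_2 = Round(s_1, k_1) = 0x3D63
s_3 = Round(s_2, k_2) = 0x6371
s_4 = Round(s_3, k_3) = 0x7183
s_5 = Round(s_4, k_4) = 0x83C8
s_6 = Round(s_5, k_5) = 0xC8D4
s_7 = Round(s_6, k_6) = 0xD486

0xD486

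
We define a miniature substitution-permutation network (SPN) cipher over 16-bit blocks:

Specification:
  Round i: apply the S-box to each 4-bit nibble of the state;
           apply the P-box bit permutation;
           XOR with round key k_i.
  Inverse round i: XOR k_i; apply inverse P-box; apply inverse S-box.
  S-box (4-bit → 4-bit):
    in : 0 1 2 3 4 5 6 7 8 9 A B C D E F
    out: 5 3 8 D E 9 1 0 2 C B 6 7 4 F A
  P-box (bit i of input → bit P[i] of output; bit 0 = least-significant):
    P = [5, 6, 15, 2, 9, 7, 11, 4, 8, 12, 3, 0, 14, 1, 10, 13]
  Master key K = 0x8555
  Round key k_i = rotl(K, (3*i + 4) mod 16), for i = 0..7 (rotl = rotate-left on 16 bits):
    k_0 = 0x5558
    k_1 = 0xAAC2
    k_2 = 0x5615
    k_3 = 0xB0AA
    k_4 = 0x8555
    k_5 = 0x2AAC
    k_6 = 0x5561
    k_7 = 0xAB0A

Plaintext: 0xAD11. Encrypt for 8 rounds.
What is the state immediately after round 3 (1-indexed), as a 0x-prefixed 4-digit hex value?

0x1BA7

s_0 = plaintext = 0xAD11
s_1 = Round(s_0, k_0) = 0x37B2
s_2 = Round(s_1, k_1) = 0xC646
s_3 = Round(s_2, k_2) = 0x1BA7
s_4 = Round(s_3, k_3) = 0xE230
s_5 = Round(s_4, k_4) = 0x6B66
s_6 = Round(s_5, k_5) = 0x7884
s_7 = Round(s_6, k_6) = 0xC5A5
s_8 = Round(s_7, k_7) = 0xECBD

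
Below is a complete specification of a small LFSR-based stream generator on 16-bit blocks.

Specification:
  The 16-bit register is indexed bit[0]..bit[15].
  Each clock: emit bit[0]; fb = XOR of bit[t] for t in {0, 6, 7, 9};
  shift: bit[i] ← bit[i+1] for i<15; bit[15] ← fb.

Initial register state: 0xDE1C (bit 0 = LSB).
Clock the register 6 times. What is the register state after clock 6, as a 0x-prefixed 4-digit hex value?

0xDF78

reg_0 = 0xDE1C
clock 1: out=0, reg = 0xEF0E
clock 2: out=0, reg = 0xF787
clock 3: out=1, reg = 0xFBC3
clock 4: out=1, reg = 0x7DE1
clock 5: out=1, reg = 0xBEF0
clock 6: out=0, reg = 0xDF78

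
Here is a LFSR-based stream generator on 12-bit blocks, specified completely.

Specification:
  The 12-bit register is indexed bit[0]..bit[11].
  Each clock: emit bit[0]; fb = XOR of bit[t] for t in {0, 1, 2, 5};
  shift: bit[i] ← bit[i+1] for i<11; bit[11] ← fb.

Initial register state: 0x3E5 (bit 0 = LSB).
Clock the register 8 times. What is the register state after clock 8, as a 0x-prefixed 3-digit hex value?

reg_0 = 0x3E5
clock 1: out=1, reg = 0x9F2
clock 2: out=0, reg = 0x4F9
clock 3: out=1, reg = 0x27C
clock 4: out=0, reg = 0x13E
clock 5: out=0, reg = 0x89F
clock 6: out=1, reg = 0xC4F
clock 7: out=1, reg = 0xE27
clock 8: out=1, reg = 0x713

0x713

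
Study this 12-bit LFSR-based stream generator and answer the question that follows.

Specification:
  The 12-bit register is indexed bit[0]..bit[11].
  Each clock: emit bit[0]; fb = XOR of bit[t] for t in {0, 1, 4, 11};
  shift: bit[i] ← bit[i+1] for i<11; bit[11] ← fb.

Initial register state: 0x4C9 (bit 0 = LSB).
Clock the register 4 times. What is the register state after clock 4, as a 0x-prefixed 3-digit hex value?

reg_0 = 0x4C9
clock 1: out=1, reg = 0xA64
clock 2: out=0, reg = 0xD32
clock 3: out=0, reg = 0xE99
clock 4: out=1, reg = 0xF4C

0xF4C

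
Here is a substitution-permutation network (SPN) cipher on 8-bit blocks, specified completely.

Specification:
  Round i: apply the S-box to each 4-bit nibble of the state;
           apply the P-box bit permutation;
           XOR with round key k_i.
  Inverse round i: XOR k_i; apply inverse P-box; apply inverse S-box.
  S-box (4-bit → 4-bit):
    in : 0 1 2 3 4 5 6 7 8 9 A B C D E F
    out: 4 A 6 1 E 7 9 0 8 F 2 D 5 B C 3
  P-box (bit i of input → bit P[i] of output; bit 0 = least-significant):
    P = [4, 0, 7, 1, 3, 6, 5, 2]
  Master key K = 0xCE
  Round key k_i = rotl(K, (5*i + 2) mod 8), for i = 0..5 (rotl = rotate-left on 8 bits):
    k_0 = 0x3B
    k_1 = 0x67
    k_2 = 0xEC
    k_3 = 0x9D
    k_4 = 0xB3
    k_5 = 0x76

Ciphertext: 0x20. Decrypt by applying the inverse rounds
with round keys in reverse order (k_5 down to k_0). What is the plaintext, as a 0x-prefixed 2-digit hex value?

s_0 = ciphertext = 0x20
s_1 = InvRound(s_0, k_5) = 0x16
s_2 = InvRound(s_1, k_4) = 0xE2
s_3 = InvRound(s_2, k_3) = 0x9D
s_4 = InvRound(s_3, k_2) = 0x2F
s_5 = InvRound(s_4, k_1) = 0xF7
s_6 = InvRound(s_5, k_0) = 0xD0

0xD0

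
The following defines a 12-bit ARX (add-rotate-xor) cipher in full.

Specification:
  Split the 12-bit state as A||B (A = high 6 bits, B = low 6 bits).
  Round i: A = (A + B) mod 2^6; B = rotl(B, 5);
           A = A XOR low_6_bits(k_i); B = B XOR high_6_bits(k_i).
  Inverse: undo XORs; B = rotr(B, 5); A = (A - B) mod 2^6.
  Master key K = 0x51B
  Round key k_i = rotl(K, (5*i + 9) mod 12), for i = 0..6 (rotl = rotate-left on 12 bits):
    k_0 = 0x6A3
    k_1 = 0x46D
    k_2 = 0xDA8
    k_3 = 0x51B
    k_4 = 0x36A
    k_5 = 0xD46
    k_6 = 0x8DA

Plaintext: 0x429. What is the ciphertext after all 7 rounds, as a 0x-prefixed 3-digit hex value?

s_0 = plaintext = 0x429
s_1 = Round(s_0, k_0) = 0x6AE
s_2 = Round(s_1, k_1) = 0x946
s_3 = Round(s_2, k_2) = 0x0F5
s_4 = Round(s_3, k_3) = 0x8EE
s_5 = Round(s_4, k_4) = 0xEDA
s_6 = Round(s_5, k_5) = 0x4F8
s_7 = Round(s_6, k_6) = 0x47F

0x47F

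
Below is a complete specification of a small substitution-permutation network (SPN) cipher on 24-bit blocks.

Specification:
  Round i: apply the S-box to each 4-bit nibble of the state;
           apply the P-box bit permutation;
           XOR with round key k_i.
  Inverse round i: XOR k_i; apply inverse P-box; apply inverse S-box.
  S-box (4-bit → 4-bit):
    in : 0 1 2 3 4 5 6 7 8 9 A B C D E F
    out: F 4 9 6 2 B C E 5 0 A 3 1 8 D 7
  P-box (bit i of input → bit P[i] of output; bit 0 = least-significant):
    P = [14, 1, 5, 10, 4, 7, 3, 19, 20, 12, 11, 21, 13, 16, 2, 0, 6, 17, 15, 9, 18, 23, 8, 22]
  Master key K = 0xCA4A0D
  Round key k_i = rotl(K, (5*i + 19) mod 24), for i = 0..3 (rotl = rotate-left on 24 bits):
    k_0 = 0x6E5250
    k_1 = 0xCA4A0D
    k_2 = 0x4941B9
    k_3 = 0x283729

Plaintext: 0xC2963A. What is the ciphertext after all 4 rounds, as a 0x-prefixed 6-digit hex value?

0x1305F6

s_0 = plaintext = 0xC2963A
s_1 = Round(s_0, k_0) = 0x4A5C9A
s_2 = Round(s_1, k_1) = 0x596C0E
s_3 = Round(s_2, k_2) = 0x950504
s_4 = Round(s_3, k_3) = 0x1305F6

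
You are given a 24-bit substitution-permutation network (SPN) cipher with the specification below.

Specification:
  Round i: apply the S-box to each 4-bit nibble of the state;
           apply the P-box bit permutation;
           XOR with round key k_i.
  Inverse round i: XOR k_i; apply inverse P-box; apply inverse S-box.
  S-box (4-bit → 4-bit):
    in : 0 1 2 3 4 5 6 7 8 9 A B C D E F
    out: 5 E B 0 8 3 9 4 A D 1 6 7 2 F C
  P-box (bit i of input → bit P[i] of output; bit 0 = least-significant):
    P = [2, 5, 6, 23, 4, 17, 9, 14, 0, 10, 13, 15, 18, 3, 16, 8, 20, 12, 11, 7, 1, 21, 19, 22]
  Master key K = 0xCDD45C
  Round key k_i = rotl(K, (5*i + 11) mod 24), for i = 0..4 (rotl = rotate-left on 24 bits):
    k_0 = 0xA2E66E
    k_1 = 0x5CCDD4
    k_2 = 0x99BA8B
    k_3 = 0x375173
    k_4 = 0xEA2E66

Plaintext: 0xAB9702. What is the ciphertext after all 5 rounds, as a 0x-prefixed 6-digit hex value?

0x28A00F

s_0 = plaintext = 0xAB9702
s_1 = Round(s_0, k_0) = 0x27DD58
s_2 = Round(s_1, k_1) = 0xBEC1EE
s_3 = Round(s_2, k_2) = 0x264477
s_4 = Round(s_3, k_3) = 0x47D2B1
s_5 = Round(s_4, k_4) = 0x28A00F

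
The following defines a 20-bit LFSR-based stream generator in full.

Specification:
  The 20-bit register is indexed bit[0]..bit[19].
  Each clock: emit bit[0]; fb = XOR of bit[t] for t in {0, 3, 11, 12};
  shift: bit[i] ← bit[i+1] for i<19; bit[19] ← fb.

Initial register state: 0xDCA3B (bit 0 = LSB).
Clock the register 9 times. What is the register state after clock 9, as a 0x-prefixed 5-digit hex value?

reg_0 = 0xDCA3B
clock 1: out=1, reg = 0xEE51D
clock 2: out=1, reg = 0x7728E
clock 3: out=0, reg = 0x3B947
clock 4: out=1, reg = 0x9DCA3
clock 5: out=1, reg = 0xCEE51
clock 6: out=1, reg = 0x67728
clock 7: out=0, reg = 0x33B94
clock 8: out=0, reg = 0x19DCA
clock 9: out=0, reg = 0x8CEE5

0x8CEE5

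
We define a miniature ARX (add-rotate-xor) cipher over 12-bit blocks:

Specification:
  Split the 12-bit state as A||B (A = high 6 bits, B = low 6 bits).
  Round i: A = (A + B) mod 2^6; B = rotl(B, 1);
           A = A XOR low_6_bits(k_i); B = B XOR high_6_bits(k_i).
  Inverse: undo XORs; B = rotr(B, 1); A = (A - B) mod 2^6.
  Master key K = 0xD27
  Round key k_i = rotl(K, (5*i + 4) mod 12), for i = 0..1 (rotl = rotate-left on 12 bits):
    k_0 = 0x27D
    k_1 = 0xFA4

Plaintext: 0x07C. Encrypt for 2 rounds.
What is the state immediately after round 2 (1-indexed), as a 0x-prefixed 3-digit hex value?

s_0 = plaintext = 0x07C
s_1 = Round(s_0, k_0) = 0x030
s_2 = Round(s_1, k_1) = 0x51F

0x51F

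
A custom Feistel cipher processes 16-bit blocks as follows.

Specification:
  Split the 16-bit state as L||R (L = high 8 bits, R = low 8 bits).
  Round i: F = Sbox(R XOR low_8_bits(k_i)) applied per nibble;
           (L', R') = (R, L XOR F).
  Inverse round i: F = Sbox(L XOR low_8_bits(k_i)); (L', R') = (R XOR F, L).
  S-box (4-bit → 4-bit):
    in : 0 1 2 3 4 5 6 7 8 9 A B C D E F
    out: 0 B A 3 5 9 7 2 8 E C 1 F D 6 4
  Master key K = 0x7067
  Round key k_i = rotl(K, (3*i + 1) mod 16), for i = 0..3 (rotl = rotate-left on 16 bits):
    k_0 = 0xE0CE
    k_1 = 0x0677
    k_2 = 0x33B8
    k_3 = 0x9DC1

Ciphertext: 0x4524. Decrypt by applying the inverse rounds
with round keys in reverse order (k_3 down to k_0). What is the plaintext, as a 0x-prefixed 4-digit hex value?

s_0 = ciphertext = 0x4524
s_1 = InvRound(s_0, k_3) = 0xA145
s_2 = InvRound(s_1, k_2) = 0xFBA1
s_3 = InvRound(s_2, k_1) = 0x2EFB
s_4 = InvRound(s_3, k_0) = 0x9B2E

0x9B2E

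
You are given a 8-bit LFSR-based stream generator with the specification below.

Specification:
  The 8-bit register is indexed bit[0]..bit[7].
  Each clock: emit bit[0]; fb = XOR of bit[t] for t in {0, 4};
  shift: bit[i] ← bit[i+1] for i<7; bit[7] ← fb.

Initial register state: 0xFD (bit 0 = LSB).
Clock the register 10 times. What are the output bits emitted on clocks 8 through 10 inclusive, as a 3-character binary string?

101

reg_0 = 0xFD
clock 1: out=1, reg = 0x7E
clock 2: out=0, reg = 0xBF
clock 3: out=1, reg = 0x5F
clock 4: out=1, reg = 0x2F
clock 5: out=1, reg = 0x97
clock 6: out=1, reg = 0x4B
clock 7: out=1, reg = 0xA5
clock 8: out=1, reg = 0xD2
clock 9: out=0, reg = 0xE9
clock 10: out=1, reg = 0xF4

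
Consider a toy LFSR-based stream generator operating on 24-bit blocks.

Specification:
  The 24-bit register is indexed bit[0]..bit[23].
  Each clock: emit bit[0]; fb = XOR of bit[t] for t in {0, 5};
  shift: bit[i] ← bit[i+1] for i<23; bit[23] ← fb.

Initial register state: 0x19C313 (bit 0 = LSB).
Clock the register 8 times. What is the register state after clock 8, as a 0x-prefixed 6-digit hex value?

reg_0 = 0x19C313
clock 1: out=1, reg = 0x8CE189
clock 2: out=1, reg = 0xC670C4
clock 3: out=0, reg = 0x633862
clock 4: out=0, reg = 0xB19C31
clock 5: out=1, reg = 0x58CE18
clock 6: out=0, reg = 0x2C670C
clock 7: out=0, reg = 0x163386
clock 8: out=0, reg = 0x0B19C3

0x0B19C3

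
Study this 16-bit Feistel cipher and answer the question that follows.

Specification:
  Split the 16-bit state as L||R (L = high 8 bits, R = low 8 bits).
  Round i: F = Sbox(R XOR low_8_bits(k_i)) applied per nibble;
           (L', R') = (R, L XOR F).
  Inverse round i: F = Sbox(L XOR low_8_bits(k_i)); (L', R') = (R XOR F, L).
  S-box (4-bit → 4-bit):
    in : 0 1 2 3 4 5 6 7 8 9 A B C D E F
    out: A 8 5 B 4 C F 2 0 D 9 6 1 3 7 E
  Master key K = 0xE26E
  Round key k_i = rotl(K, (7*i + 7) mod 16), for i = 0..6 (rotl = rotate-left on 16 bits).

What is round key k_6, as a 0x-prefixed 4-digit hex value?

0xC4DD

K = 0xE26E
k_0 = rotl(K, (7*0+7) mod 16) = rotl(K, 7) = 0x3771
k_1 = rotl(K, (7*1+7) mod 16) = rotl(K, 14) = 0xB89B
k_2 = rotl(K, (7*2+7) mod 16) = rotl(K, 5) = 0x4DDC
k_3 = rotl(K, (7*3+7) mod 16) = rotl(K, 12) = 0xEE26
k_4 = rotl(K, (7*4+7) mod 16) = rotl(K, 3) = 0x1377
k_5 = rotl(K, (7*5+7) mod 16) = rotl(K, 10) = 0xBB89
k_6 = rotl(K, (7*6+7) mod 16) = rotl(K, 1) = 0xC4DD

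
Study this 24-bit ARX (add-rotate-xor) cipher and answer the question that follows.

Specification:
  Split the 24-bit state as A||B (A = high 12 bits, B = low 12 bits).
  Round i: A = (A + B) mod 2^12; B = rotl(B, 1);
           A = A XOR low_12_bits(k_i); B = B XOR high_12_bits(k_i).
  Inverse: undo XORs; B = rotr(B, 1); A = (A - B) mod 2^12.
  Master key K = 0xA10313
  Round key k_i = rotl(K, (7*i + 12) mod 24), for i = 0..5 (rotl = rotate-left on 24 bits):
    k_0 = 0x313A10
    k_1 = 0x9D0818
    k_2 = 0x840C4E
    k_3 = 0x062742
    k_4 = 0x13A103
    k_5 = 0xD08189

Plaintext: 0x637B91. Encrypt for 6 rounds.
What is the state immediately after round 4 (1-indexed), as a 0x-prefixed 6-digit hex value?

s_0 = plaintext = 0x637B91
s_1 = Round(s_0, k_0) = 0xBD8430
s_2 = Round(s_1, k_1) = 0x8101B0
s_3 = Round(s_2, k_2) = 0x58EB20
s_4 = Round(s_3, k_3) = 0x7EC623
s_5 = Round(s_4, k_4) = 0xF0CD7C
s_6 = Round(s_5, k_5) = 0xD017F1

0x7EC623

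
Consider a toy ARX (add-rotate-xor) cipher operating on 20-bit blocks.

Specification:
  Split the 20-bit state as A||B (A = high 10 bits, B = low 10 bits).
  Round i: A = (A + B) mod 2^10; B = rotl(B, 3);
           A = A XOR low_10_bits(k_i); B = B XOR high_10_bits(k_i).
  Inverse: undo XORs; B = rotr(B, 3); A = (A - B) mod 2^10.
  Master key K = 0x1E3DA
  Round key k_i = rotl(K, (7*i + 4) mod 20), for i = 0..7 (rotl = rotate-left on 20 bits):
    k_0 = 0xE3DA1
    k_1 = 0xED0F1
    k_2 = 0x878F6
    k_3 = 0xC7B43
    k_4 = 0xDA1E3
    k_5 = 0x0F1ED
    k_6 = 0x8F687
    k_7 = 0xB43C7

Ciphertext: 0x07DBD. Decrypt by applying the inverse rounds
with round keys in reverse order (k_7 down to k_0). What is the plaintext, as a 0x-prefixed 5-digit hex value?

s_0 = ciphertext = 0x07DBD
s_1 = InvRound(s_0, k_7) = 0x3AEED
s_2 = InvRound(s_1, k_6) = 0x9481A
s_3 = InvRound(s_2, k_5) = 0x2EF04
s_4 = InvRound(s_3, k_4) = 0xD2E0D
s_5 = InvRound(s_4, k_3) = 0x999A2
s_6 = InvRound(s_5, k_2) = 0x06677
s_7 = InvRound(s_6, k_1) = 0xCC1B8
s_8 = InvRound(s_7, k_0) = 0xB2FC6

0xB2FC6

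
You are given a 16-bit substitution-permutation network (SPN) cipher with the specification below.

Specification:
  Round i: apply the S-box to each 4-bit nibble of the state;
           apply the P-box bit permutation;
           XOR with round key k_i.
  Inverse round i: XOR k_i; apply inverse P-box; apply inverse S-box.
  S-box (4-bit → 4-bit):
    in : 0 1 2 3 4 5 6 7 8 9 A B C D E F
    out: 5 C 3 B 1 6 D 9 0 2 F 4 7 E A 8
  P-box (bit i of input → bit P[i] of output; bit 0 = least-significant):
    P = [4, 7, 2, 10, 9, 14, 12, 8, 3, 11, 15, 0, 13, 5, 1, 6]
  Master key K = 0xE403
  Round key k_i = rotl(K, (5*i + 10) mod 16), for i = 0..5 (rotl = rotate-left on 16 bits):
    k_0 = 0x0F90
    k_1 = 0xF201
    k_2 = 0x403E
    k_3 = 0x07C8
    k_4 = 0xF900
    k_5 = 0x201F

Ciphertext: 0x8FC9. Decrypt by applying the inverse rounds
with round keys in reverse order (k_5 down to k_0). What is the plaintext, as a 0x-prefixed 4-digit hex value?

s_0 = ciphertext = 0x8FC9
s_1 = InvRound(s_0, k_5) = 0x657A
s_2 = InvRound(s_1, k_4) = 0xDCB7
s_3 = InvRound(s_2, k_3) = 0xDAA0
s_4 = InvRound(s_3, k_2) = 0xBC0C
s_5 = InvRound(s_4, k_1) = 0x8321
s_6 = InvRound(s_5, k_0) = 0x9D83

0x9D83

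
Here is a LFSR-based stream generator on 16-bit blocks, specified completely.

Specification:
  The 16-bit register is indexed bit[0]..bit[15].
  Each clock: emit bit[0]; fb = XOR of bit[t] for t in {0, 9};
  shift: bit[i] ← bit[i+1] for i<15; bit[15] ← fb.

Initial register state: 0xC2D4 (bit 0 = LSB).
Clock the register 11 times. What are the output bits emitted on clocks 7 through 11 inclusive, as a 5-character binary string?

reg_0 = 0xC2D4
clock 1: out=0, reg = 0xE16A
clock 2: out=0, reg = 0x70B5
clock 3: out=1, reg = 0xB85A
clock 4: out=0, reg = 0x5C2D
clock 5: out=1, reg = 0xAE16
clock 6: out=0, reg = 0xD70B
clock 7: out=1, reg = 0x6B85
clock 8: out=1, reg = 0x35C2
clock 9: out=0, reg = 0x1AE1
clock 10: out=1, reg = 0x0D70
clock 11: out=0, reg = 0x06B8

11010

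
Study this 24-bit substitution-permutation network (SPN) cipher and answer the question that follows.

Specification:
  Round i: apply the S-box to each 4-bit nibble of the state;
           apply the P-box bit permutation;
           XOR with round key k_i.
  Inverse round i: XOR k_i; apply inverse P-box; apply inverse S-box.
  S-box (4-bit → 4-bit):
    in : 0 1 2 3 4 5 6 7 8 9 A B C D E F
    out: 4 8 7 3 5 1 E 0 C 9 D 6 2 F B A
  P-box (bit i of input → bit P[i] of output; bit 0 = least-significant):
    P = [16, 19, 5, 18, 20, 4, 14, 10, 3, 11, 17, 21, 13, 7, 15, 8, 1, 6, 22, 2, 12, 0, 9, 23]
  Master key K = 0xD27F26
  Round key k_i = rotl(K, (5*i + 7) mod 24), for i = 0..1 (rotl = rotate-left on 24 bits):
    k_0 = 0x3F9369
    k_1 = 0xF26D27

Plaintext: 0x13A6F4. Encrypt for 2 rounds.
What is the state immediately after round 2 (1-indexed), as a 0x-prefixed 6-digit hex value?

s_0 = plaintext = 0x13A6F4
s_1 = Round(s_0, k_0) = 0x9C3E1B
s_2 = Round(s_1, k_1) = 0x5A51CF

0x5A51CF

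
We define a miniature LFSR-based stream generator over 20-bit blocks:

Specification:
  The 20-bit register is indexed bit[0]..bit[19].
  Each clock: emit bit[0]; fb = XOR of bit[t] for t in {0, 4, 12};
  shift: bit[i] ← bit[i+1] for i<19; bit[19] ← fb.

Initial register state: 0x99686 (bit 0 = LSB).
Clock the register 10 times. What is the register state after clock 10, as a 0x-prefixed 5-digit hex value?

0x1DE65

reg_0 = 0x99686
clock 1: out=0, reg = 0xCCB43
clock 2: out=1, reg = 0xE65A1
clock 3: out=1, reg = 0xF32D0
clock 4: out=0, reg = 0x79968
clock 5: out=0, reg = 0xBCCB4
clock 6: out=0, reg = 0xDE65A
clock 7: out=0, reg = 0xEF32D
clock 8: out=1, reg = 0x77996
clock 9: out=0, reg = 0x3BCCB
clock 10: out=1, reg = 0x1DE65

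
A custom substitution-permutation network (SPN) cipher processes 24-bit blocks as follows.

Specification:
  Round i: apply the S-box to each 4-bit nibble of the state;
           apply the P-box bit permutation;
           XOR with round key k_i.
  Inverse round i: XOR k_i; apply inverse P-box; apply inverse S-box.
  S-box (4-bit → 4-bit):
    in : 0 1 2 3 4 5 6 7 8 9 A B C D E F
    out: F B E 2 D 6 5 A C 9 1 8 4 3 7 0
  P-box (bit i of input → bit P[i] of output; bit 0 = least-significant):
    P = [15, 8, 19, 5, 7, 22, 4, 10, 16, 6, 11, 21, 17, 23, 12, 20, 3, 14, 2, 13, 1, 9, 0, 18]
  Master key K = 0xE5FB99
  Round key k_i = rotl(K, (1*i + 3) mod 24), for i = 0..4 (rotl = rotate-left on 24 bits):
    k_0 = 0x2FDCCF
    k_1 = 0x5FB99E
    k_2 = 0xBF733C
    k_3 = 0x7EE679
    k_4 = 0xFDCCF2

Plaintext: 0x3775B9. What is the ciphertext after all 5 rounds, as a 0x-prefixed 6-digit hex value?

s_0 = plaintext = 0x3775B9
s_1 = Round(s_0, k_0) = 0xBF32AF
s_2 = Round(s_1, k_1) = 0xFBB15E
s_3 = Round(s_2, k_2) = 0xC6D26C
s_4 = Round(s_3, k_3) = 0xD4EEA4
s_5 = Round(s_4, k_4) = 0x76761C

0x76761C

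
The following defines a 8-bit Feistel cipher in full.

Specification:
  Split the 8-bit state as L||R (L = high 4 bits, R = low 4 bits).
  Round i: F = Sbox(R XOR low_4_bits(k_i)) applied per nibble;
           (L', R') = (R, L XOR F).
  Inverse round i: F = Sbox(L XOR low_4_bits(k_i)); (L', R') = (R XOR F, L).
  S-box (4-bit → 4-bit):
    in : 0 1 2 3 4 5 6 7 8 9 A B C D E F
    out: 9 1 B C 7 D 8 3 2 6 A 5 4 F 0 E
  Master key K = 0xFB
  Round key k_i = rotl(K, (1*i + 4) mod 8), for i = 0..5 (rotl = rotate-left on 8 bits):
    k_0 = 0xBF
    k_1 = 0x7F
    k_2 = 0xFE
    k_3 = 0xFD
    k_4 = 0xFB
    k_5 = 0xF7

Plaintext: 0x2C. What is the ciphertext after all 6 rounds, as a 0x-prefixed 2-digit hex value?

s_0 = plaintext = 0x2C
s_1 = Round(s_0, k_0) = 0xCE
s_2 = Round(s_1, k_1) = 0xED
s_3 = Round(s_2, k_2) = 0xD2
s_4 = Round(s_3, k_3) = 0x23
s_5 = Round(s_4, k_4) = 0x30
s_6 = Round(s_5, k_5) = 0x00

0x00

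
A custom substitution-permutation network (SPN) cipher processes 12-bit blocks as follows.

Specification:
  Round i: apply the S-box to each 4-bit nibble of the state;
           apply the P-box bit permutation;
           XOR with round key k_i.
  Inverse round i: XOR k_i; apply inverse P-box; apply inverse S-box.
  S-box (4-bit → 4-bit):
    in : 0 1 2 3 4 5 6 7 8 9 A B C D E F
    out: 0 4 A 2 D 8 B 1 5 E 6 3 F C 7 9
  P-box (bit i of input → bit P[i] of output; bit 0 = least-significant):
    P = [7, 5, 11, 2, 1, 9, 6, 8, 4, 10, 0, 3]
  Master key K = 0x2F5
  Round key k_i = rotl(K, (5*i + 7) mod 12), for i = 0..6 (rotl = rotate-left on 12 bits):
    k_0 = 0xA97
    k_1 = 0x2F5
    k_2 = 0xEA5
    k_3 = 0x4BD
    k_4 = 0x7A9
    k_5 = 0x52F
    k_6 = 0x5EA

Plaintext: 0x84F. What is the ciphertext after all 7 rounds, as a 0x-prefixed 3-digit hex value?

s_0 = plaintext = 0x84F
s_1 = Round(s_0, k_0) = 0xB40
s_2 = Round(s_1, k_1) = 0x7A7
s_3 = Round(s_2, k_2) = 0xC75
s_4 = Round(s_3, k_3) = 0x0A2
s_5 = Round(s_4, k_4) = 0x5CD
s_6 = Round(s_5, k_5) = 0xE61
s_7 = Round(s_6, k_6) = 0xAF9

0xAF9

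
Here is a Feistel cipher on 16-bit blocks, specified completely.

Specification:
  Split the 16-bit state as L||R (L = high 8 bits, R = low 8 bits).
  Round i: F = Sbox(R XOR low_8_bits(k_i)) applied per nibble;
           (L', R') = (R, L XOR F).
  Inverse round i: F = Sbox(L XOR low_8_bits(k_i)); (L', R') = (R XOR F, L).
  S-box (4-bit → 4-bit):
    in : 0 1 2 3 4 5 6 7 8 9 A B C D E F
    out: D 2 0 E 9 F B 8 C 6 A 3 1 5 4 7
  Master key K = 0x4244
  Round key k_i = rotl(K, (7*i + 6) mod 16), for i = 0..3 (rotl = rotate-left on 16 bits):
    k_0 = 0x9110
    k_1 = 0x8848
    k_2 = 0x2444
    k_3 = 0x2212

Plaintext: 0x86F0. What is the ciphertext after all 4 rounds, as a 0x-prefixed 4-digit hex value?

0x41C0

s_0 = plaintext = 0x86F0
s_1 = Round(s_0, k_0) = 0xF0CB
s_2 = Round(s_1, k_1) = 0xCB3E
s_3 = Round(s_2, k_2) = 0x3E41
s_4 = Round(s_3, k_3) = 0x41C0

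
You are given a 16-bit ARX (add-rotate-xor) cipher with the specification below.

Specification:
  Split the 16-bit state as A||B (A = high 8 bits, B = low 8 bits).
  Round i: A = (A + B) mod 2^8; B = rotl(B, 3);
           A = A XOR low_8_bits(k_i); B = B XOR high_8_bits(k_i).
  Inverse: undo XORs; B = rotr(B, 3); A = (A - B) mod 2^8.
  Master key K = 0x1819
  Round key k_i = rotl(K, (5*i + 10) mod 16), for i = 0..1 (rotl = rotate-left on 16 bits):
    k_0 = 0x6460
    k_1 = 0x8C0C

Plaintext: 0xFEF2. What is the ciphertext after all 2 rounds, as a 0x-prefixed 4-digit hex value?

s_0 = plaintext = 0xFEF2
s_1 = Round(s_0, k_0) = 0x90F3
s_2 = Round(s_1, k_1) = 0x8F13

0x8F13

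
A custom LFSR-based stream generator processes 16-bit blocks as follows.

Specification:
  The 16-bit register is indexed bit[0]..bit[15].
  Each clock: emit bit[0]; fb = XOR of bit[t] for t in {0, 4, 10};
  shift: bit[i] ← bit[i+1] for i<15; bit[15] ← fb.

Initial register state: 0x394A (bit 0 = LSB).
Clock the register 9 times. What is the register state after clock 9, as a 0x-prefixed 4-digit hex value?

reg_0 = 0x394A
clock 1: out=0, reg = 0x1CA5
clock 2: out=1, reg = 0x0E52
clock 3: out=0, reg = 0x0729
clock 4: out=1, reg = 0x0394
clock 5: out=0, reg = 0x81CA
clock 6: out=0, reg = 0x40E5
clock 7: out=1, reg = 0xA072
clock 8: out=0, reg = 0xD039
clock 9: out=1, reg = 0x681C

0x681C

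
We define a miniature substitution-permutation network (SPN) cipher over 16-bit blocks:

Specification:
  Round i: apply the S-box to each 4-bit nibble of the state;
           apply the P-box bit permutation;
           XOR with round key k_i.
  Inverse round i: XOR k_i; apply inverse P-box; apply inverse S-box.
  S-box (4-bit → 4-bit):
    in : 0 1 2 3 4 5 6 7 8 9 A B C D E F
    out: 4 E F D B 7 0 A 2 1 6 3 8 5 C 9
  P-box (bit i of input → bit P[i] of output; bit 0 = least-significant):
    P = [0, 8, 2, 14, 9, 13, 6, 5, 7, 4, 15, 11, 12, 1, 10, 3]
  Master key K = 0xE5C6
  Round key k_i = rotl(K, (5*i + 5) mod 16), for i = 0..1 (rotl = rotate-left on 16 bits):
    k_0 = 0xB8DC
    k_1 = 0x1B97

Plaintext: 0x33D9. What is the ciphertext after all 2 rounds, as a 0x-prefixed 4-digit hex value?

s_0 = plaintext = 0x33D9
s_1 = Round(s_0, k_0) = 0x2615
s_2 = Round(s_1, k_1) = 0x2EF8

0x2EF8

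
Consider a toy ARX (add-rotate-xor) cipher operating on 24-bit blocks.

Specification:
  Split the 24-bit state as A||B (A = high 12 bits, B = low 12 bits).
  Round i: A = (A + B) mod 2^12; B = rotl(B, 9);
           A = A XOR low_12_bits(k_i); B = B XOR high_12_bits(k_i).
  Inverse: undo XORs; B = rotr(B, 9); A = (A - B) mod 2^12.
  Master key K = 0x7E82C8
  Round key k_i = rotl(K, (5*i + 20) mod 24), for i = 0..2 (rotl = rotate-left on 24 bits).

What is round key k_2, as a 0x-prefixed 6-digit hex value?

K = 0x7E82C8
k_0 = rotl(K, (5*0+20) mod 24) = rotl(K, 20) = 0x87E82C
k_1 = rotl(K, (5*1+20) mod 24) = rotl(K, 1) = 0xFD0590
k_2 = rotl(K, (5*2+20) mod 24) = rotl(K, 6) = 0xA0B21F

0xA0B21F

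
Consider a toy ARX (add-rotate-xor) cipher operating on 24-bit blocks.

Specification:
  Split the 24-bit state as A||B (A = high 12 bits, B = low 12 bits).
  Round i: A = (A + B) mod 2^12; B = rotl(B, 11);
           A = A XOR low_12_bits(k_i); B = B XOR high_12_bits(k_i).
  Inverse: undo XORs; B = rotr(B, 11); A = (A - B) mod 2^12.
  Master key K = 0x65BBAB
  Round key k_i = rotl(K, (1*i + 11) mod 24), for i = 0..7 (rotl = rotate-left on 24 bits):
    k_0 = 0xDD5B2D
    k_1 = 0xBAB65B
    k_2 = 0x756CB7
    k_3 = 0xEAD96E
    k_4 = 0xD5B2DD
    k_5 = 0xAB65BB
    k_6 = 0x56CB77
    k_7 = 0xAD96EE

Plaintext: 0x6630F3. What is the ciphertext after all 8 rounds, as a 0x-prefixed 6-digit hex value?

0x732CDC

s_0 = plaintext = 0x6630F3
s_1 = Round(s_0, k_0) = 0xC7B5AC
s_2 = Round(s_1, k_1) = 0x47C97D
s_3 = Round(s_2, k_2) = 0x14EBE8
s_4 = Round(s_3, k_3) = 0x458B59
s_5 = Round(s_4, k_4) = 0xD6C0F7
s_6 = Round(s_5, k_5) = 0xBD82CD
s_7 = Round(s_6, k_6) = 0x5D2C0A
s_8 = Round(s_7, k_7) = 0x732CDC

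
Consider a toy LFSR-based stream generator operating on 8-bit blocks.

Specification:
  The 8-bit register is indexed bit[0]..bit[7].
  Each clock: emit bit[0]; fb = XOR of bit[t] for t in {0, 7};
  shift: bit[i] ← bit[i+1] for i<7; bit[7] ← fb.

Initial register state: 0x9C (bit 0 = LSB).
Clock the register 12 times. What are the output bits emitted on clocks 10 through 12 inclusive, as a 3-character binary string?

101

reg_0 = 0x9C
clock 1: out=0, reg = 0xCE
clock 2: out=0, reg = 0xE7
clock 3: out=1, reg = 0x73
clock 4: out=1, reg = 0xB9
clock 5: out=1, reg = 0x5C
clock 6: out=0, reg = 0x2E
clock 7: out=0, reg = 0x17
clock 8: out=1, reg = 0x8B
clock 9: out=1, reg = 0x45
clock 10: out=1, reg = 0xA2
clock 11: out=0, reg = 0xD1
clock 12: out=1, reg = 0x68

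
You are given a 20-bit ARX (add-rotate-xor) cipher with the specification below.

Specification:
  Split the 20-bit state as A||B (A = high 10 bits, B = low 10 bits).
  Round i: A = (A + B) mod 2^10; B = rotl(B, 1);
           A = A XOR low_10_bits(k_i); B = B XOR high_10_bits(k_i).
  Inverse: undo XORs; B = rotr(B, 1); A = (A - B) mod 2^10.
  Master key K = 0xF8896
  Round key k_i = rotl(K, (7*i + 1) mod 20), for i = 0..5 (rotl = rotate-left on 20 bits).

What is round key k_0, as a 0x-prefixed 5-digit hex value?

0xF112D

K = 0xF8896
k_0 = rotl(K, (7*0+1) mod 20) = rotl(K, 1) = 0xF112D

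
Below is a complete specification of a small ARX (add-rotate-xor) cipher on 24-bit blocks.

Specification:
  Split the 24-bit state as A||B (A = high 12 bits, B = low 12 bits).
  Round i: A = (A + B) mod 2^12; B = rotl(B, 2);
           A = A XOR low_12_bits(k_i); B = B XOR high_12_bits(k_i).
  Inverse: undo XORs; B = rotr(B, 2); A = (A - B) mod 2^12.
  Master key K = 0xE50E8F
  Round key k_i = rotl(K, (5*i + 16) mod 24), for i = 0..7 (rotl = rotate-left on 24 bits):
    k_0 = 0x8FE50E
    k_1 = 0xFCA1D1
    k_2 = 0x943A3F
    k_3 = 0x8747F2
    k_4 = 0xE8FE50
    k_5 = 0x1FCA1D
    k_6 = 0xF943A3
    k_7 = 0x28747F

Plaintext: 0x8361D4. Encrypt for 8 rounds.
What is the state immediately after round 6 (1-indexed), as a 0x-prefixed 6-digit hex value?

s_0 = plaintext = 0x8361D4
s_1 = Round(s_0, k_0) = 0xF04FAE
s_2 = Round(s_1, k_1) = 0xF63171
s_3 = Round(s_2, k_2) = 0xAEBC87
s_4 = Round(s_3, k_3) = 0x080A6B
s_5 = Round(s_4, k_4) = 0x4BB721
s_6 = Round(s_5, k_5) = 0x1C1D79
s_7 = Round(s_6, k_6) = 0xC99A73
s_8 = Round(s_7, k_7) = 0x373B49

0x1C1D79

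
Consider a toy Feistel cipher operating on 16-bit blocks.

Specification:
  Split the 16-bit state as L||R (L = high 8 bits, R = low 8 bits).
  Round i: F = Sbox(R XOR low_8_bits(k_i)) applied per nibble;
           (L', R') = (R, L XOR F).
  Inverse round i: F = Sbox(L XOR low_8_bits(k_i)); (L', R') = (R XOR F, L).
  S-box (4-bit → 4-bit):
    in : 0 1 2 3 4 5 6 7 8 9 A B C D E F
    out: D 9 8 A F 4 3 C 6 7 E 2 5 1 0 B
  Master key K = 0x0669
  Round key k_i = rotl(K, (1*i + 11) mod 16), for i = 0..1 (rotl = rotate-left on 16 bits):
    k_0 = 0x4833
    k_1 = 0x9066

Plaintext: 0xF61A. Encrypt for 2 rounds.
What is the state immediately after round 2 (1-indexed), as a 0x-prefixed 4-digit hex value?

s_0 = plaintext = 0xF61A
s_1 = Round(s_0, k_0) = 0x1A71
s_2 = Round(s_1, k_1) = 0x7186

0x7186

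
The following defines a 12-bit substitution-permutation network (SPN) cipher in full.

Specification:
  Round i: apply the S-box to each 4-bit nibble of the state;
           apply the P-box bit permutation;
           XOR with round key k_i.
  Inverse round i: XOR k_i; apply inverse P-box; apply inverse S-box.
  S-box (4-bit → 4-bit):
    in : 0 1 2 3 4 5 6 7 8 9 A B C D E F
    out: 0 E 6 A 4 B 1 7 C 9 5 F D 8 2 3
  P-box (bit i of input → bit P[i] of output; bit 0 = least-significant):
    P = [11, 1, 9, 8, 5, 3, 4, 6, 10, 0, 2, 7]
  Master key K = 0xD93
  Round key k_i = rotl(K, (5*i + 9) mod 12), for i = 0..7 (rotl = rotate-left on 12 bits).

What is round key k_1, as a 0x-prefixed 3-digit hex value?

0x64F

K = 0xD93
k_0 = rotl(K, (5*0+9) mod 12) = rotl(K, 9) = 0x7B2
k_1 = rotl(K, (5*1+9) mod 12) = rotl(K, 2) = 0x64F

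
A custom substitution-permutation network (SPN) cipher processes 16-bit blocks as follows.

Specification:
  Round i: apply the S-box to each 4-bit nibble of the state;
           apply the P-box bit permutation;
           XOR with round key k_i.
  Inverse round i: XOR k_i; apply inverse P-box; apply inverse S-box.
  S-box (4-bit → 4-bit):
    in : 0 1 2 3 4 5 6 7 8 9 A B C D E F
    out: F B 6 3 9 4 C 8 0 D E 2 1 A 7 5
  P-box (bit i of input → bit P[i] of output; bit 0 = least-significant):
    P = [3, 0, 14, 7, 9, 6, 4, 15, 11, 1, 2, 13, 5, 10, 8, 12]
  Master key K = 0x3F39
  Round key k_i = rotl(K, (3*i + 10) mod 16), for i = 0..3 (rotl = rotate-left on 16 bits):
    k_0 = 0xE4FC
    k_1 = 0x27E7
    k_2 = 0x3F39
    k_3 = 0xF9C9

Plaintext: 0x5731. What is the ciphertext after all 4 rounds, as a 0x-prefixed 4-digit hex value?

0x765C

s_0 = plaintext = 0x5731
s_1 = Round(s_0, k_0) = 0xC735
s_2 = Round(s_1, k_1) = 0x4587
s_3 = Round(s_2, k_2) = 0x2F9D
s_4 = Round(s_3, k_3) = 0x765C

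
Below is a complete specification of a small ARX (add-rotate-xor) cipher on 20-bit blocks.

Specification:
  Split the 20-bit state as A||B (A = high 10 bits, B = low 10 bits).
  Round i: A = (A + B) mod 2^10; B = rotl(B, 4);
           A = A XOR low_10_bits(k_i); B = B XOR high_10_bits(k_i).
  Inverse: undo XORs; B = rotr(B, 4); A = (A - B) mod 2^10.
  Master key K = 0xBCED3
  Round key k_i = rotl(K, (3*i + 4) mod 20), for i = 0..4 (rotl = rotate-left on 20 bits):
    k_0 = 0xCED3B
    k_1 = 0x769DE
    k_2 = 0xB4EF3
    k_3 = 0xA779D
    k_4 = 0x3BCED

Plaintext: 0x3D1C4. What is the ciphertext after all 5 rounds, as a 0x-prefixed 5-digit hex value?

s_0 = plaintext = 0x3D1C4
s_1 = Round(s_0, k_0) = 0xE0F7C
s_2 = Round(s_1, k_1) = 0xC8617
s_3 = Round(s_2, k_2) = 0xF2FAB
s_4 = Round(s_3, k_3) = 0x3AC23
s_5 = Round(s_4, k_4) = 0x78EDF

0x78EDF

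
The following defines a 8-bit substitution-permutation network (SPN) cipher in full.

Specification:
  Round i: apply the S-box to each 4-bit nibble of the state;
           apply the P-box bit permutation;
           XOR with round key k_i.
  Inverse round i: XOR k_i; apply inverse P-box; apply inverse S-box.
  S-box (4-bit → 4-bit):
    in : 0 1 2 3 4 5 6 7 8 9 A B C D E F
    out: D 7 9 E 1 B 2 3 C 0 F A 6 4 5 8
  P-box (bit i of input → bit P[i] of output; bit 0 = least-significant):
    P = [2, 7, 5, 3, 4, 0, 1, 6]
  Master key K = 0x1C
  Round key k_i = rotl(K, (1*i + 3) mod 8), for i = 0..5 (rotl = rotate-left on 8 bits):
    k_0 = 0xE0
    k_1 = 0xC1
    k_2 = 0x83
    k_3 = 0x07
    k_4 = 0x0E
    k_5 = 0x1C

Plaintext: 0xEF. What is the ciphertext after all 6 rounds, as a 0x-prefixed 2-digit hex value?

s_0 = plaintext = 0xEF
s_1 = Round(s_0, k_0) = 0xFA
s_2 = Round(s_1, k_1) = 0x2D
s_3 = Round(s_2, k_2) = 0xF3
s_4 = Round(s_3, k_3) = 0xEF
s_5 = Round(s_4, k_4) = 0x14
s_6 = Round(s_5, k_5) = 0x0B

0x0B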